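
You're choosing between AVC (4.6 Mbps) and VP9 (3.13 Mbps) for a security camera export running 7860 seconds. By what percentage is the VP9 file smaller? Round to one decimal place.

32.0%

AVC: 4.600 Mbps × 7860 s = 36156.0 Mb = 4.209 GiB.
VP9: 3.130 Mbps × 7860 s = 24601.8 Mb = 2.864 GiB.
Reduction: (1 − 2.864/4.209) × 100 = 31.96%.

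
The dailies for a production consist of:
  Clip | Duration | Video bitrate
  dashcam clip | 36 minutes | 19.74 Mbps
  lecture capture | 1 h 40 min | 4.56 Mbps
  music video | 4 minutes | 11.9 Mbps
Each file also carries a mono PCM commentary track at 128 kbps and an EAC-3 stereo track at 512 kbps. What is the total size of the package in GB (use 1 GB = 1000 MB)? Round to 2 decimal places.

Audio total: 128 + 512 = 640 kbps = 0.640 Mbps.
dashcam clip: 20.380 Mbps × 2160 s = 44020.8 Mb
lecture capture: 5.200 Mbps × 6000 s = 31200.0 Mb
music video: 12.540 Mbps × 240 s = 3009.6 Mb
Total: 78230.4 Mb = 9778.8 MB.
= 9.779 GB.

9.78 GB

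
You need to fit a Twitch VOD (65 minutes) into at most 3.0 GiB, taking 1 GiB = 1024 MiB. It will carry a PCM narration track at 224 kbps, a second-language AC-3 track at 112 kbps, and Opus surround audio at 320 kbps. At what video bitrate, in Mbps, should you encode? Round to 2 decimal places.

5.95 Mbps

Budget: 3.0 GiB = 25769.8 Mb.
65 min = 3900 s
Total bitrate budget: 25769.8 Mb / 3900 s = 6.608 Mbps.
Audio total: 224 + 112 + 320 = 656 kbps = 0.656 Mbps.
Video: 6.608 − 0.656 = 5.952 Mbps.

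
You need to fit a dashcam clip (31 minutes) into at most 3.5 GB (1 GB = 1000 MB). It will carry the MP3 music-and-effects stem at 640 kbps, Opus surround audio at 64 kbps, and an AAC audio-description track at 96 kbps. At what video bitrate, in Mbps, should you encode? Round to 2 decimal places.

14.25 Mbps

Budget: 3.5 GB = 28000.0 Mb.
31 min = 1860 s
Total bitrate budget: 28000.0 Mb / 1860 s = 15.054 Mbps.
Audio total: 640 + 64 + 96 = 800 kbps = 0.800 Mbps.
Video: 15.054 − 0.800 = 14.254 Mbps.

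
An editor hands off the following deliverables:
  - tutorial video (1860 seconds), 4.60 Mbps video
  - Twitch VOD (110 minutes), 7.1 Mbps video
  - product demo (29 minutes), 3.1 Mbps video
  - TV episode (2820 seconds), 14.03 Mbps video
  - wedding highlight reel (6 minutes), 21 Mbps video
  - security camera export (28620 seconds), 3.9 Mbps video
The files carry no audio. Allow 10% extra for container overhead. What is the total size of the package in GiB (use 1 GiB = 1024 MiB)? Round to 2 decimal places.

tutorial video: 4.600 Mbps × 1860 s × 1.10 = 9411.6 Mb
Twitch VOD: 7.100 Mbps × 6600 s × 1.10 = 51546.0 Mb
product demo: 3.100 Mbps × 1740 s × 1.10 = 5933.4 Mb
TV episode: 14.030 Mbps × 2820 s × 1.10 = 43521.1 Mb
wedding highlight reel: 21.000 Mbps × 360 s × 1.10 = 8316.0 Mb
security camera export: 3.900 Mbps × 28620 s × 1.10 = 122779.8 Mb
Total: 241507.9 Mb = 30188.5 MB.
= 28.12 GiB.

28.12 GiB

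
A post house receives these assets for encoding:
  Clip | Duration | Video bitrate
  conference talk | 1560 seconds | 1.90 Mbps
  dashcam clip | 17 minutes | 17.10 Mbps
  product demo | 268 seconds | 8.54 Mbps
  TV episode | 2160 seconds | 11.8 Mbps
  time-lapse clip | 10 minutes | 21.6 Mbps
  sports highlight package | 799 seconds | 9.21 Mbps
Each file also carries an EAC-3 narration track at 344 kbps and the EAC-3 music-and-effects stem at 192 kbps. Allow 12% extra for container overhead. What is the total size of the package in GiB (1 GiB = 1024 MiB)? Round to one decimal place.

9.4 GiB

Audio total: 344 + 192 = 536 kbps = 0.536 Mbps.
conference talk: 2.436 Mbps × 1560 s × 1.12 = 4256.2 Mb
dashcam clip: 17.636 Mbps × 1020 s × 1.12 = 20147.4 Mb
product demo: 9.076 Mbps × 268 s × 1.12 = 2724.3 Mb
TV episode: 12.336 Mbps × 2160 s × 1.12 = 29843.3 Mb
time-lapse clip: 22.136 Mbps × 600 s × 1.12 = 14875.4 Mb
sports highlight package: 9.746 Mbps × 799 s × 1.12 = 8721.5 Mb
Total: 80567.9 Mb = 10071.0 MB.
= 9.379 GiB.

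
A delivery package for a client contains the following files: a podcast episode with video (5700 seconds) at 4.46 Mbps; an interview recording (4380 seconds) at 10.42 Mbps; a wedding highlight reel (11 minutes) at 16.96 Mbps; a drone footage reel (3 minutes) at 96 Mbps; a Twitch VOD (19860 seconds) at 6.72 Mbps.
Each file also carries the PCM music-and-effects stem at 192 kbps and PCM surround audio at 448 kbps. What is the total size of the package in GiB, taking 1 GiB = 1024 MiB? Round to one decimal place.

Audio total: 192 + 448 = 640 kbps = 0.640 Mbps.
podcast episode with video: 5.100 Mbps × 5700 s = 29070.0 Mb
interview recording: 11.060 Mbps × 4380 s = 48442.8 Mb
wedding highlight reel: 17.600 Mbps × 660 s = 11616.0 Mb
drone footage reel: 96.640 Mbps × 180 s = 17395.2 Mb
Twitch VOD: 7.360 Mbps × 19860 s = 146169.6 Mb
Total: 252693.6 Mb = 31586.7 MB.
= 29.42 GiB.

29.4 GiB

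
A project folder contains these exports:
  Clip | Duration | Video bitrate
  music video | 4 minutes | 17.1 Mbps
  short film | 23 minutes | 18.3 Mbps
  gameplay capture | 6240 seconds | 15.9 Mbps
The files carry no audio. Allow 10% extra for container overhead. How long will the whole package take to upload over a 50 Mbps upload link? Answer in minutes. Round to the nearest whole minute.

47 minutes

music video: 17.100 Mbps × 240 s × 1.10 = 4514.4 Mb
short film: 18.300 Mbps × 1380 s × 1.10 = 27779.4 Mb
gameplay capture: 15.900 Mbps × 6240 s × 1.10 = 109137.6 Mb
Total: 141431.4 Mb = 17678.9 MB.
At 50 Mbps: 141431.4 / 50 = 2829 s ≈ 47.1 minutes.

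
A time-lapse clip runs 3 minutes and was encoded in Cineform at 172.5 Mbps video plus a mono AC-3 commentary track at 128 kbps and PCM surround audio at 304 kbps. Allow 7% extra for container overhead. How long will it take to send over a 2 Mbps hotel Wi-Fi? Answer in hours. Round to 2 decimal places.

4.63 hours

3 min = 180 s
Audio total: 128 + 304 = 432 kbps = 0.432 Mbps.
Total bitrate: 172.932 Mbps.
File: 172.932 Mbps × 180 s = 31127.8 Mb.
With 7% container overhead: ×1.07. → 33306.7 Mb.
At 2 Mbps: 33306.7 / 2 = 16653.4 s ≈ 4.63 hours.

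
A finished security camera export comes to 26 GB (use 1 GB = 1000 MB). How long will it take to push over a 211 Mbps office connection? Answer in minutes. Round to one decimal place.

16.4 minutes

File: 26 GB = 208000.0 Mb.
At 211 Mbps: 208000.0 / 211 = 985.8 s ≈ 16.4 minutes.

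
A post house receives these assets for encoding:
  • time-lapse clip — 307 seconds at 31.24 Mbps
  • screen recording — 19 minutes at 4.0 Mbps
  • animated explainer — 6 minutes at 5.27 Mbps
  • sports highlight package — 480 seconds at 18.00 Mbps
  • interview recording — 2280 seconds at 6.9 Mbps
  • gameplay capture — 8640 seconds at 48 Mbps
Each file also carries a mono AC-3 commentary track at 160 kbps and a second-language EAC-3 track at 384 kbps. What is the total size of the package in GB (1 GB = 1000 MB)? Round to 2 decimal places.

57.79 GB

Audio total: 160 + 384 = 544 kbps = 0.544 Mbps.
time-lapse clip: 31.784 Mbps × 307 s = 9757.7 Mb
screen recording: 4.544 Mbps × 1140 s = 5180.2 Mb
animated explainer: 5.814 Mbps × 360 s = 2093.0 Mb
sports highlight package: 18.544 Mbps × 480 s = 8901.1 Mb
interview recording: 7.444 Mbps × 2280 s = 16972.3 Mb
gameplay capture: 48.544 Mbps × 8640 s = 419420.2 Mb
Total: 462324.5 Mb = 57790.6 MB.
= 57.79 GB.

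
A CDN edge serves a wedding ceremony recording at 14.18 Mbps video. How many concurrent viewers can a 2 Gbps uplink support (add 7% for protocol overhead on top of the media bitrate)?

On the wire with 7% overhead: 15.173 Mbps.
2 Gbps = 2,000 Mbps; 2,000 / 15.173 = 131.82 → 131 viewers.

131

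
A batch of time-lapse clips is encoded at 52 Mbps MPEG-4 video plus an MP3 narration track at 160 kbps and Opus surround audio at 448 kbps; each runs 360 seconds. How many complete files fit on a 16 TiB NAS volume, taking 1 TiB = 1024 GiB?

Audio total: 160 + 448 = 608 kbps = 0.608 Mbps.
Total bitrate: 52.608 Mbps.
Per item: 52.608 Mbps × 360 s = 18,939 Mb = 2,367 MB.
Capacity: 16 TiB = 140,737,488 Mb; 7431.14 items → 7431 complete.

7431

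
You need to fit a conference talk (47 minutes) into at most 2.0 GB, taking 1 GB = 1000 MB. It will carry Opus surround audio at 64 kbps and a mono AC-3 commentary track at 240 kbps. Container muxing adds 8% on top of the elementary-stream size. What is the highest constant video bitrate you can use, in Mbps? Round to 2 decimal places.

Budget: 2.0 GB = 16000.0 Mb.
Stream payload after overhead: 16000.0 / 1.08 = 14814.8 Mb.
47 min = 2820 s
Total bitrate budget: 14814.8 Mb / 2820 s = 5.253 Mbps.
Audio total: 64 + 240 = 304 kbps = 0.304 Mbps.
Video: 5.253 − 0.304 = 4.949 Mbps.

4.95 Mbps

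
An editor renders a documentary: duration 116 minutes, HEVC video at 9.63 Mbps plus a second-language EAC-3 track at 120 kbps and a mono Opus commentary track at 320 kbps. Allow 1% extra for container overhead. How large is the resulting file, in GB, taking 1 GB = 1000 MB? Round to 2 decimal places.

8.85 GB

116 min = 6960 s
Audio total: 120 + 320 = 440 kbps = 0.440 Mbps.
Total bitrate: 9.63 + 0.440 = 10.070 Mbps.
Stream data: 10.070 Mbps × 6960 s = 70087.2 Mb.
With 1% container overhead: ×1.01.
70,788 Mb ÷ 8 = 8,849 MB → 8.849 GB.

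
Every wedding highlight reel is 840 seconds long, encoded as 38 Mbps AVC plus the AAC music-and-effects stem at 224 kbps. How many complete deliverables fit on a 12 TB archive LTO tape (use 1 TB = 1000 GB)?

Audio: 224 kbps = 0.224 Mbps.
Total bitrate: 38.224 Mbps.
Per item: 38.224 Mbps × 840 s = 32,108 Mb = 4,014 MB.
Capacity: 12 TB = 96,000,000 Mb; 2989.89 items → 2989 complete.

2989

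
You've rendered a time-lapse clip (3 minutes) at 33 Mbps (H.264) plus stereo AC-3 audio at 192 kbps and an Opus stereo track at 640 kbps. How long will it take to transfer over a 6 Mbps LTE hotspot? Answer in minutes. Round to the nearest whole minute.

3 min = 180 s
Audio total: 192 + 640 = 832 kbps = 0.832 Mbps.
Total bitrate: 33.832 Mbps.
File: 33.832 Mbps × 180 s = 6089.8 Mb.
At 6 Mbps: 6089.8 / 6 = 1015.0 s ≈ 16.9 minutes.

17 minutes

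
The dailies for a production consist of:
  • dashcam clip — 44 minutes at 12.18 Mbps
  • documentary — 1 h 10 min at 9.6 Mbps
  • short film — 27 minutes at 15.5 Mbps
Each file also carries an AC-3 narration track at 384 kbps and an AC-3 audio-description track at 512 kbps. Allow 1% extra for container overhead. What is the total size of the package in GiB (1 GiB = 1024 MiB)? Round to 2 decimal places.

12.37 GiB

Audio total: 384 + 512 = 896 kbps = 0.896 Mbps.
dashcam clip: 13.076 Mbps × 2640 s × 1.01 = 34865.8 Mb
documentary: 10.496 Mbps × 4200 s × 1.01 = 44524.0 Mb
short film: 16.396 Mbps × 1620 s × 1.01 = 26827.1 Mb
Total: 106217.0 Mb = 13277.1 MB.
= 12.37 GiB.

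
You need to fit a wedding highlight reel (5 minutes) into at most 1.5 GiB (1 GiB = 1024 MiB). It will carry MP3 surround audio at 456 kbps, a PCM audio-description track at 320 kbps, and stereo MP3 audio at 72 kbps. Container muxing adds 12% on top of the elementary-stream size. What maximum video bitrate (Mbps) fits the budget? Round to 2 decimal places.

37.50 Mbps

Budget: 1.5 GiB = 12884.9 Mb.
Stream payload after overhead: 12884.9 / 1.12 = 11504.4 Mb.
5 min = 300 s
Total bitrate budget: 11504.4 Mb / 300 s = 38.348 Mbps.
Audio total: 456 + 320 + 72 = 848 kbps = 0.848 Mbps.
Video: 38.348 − 0.848 = 37.500 Mbps.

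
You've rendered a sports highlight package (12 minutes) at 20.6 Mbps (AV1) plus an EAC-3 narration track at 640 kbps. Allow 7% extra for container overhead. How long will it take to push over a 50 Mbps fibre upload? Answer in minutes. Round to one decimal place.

5.5 minutes

12 min = 720 s
Audio: 640 kbps = 0.640 Mbps.
Total bitrate: 21.240 Mbps.
File: 21.240 Mbps × 720 s = 15292.8 Mb.
With 7% container overhead: ×1.07. → 16363.3 Mb.
At 50 Mbps: 16363.3 / 50 = 327.3 s ≈ 5.45 minutes.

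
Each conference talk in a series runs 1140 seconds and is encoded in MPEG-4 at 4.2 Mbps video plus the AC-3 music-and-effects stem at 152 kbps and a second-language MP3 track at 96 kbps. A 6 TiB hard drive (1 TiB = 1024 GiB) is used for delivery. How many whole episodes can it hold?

Audio total: 152 + 96 = 248 kbps = 0.248 Mbps.
Total bitrate: 4.448 Mbps.
Per item: 4.448 Mbps × 1140 s = 5,071 Mb = 633.8 MB.
Capacity: 6 TiB = 52,776,558 Mb; 10408.10 items → 10408 complete.

10408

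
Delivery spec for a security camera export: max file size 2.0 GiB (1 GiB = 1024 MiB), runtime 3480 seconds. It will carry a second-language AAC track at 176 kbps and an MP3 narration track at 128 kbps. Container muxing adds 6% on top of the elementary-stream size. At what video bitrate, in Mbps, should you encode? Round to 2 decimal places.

Budget: 2.0 GiB = 17179.9 Mb.
Stream payload after overhead: 17179.9 / 1.06 = 16207.4 Mb.
Total bitrate budget: 16207.4 Mb / 3480 s = 4.657 Mbps.
Audio total: 176 + 128 = 304 kbps = 0.304 Mbps.
Video: 4.657 − 0.304 = 4.353 Mbps.

4.35 Mbps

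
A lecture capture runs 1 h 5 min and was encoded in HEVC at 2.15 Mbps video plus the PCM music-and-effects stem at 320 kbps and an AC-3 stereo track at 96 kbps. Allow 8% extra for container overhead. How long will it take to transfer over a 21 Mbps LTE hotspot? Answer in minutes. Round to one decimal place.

1 h 5 min = 65 min = 3900 s
Audio total: 320 + 96 = 416 kbps = 0.416 Mbps.
Total bitrate: 2.566 Mbps.
File: 2.566 Mbps × 3900 s = 10007.4 Mb.
With 8% container overhead: ×1.08. → 10808.0 Mb.
At 21 Mbps: 10808.0 / 21 = 514.7 s ≈ 8.58 minutes.

8.6 minutes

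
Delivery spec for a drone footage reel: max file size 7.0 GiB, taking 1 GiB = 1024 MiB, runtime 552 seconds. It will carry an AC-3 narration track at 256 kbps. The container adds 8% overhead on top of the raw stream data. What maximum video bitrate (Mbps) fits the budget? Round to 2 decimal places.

100.61 Mbps

Budget: 7.0 GiB = 60129.5 Mb.
Stream payload after overhead: 60129.5 / 1.08 = 55675.5 Mb.
Total bitrate budget: 55675.5 Mb / 552 s = 100.861 Mbps.
Audio: 256 kbps = 0.256 Mbps.
Video: 100.861 − 0.256 = 100.605 Mbps.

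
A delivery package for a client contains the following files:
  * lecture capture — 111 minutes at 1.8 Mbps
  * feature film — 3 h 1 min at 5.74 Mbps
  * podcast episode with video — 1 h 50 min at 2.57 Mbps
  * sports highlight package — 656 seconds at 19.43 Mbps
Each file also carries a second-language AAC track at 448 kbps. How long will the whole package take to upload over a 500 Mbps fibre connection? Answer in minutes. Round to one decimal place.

Audio: 448 kbps = 0.448 Mbps.
lecture capture: 2.248 Mbps × 6660 s = 14971.7 Mb
feature film: 6.188 Mbps × 10860 s = 67201.7 Mb
podcast episode with video: 3.018 Mbps × 6600 s = 19918.8 Mb
sports highlight package: 19.878 Mbps × 656 s = 13040.0 Mb
Total: 115132.1 Mb = 14391.5 MB.
At 500 Mbps: 115132.1 / 500 = 230 s ≈ 3.84 minutes.

3.8 minutes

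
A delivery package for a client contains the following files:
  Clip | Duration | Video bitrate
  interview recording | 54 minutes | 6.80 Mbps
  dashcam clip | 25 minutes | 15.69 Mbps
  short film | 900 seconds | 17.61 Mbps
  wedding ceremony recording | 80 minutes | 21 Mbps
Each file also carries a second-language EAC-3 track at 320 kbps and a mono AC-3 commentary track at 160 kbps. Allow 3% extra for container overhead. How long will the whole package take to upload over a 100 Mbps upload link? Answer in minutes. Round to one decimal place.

28.7 minutes

Audio total: 320 + 160 = 480 kbps = 0.480 Mbps.
interview recording: 7.280 Mbps × 3240 s × 1.03 = 24294.8 Mb
dashcam clip: 16.170 Mbps × 1500 s × 1.03 = 24982.7 Mb
short film: 18.090 Mbps × 900 s × 1.03 = 16769.4 Mb
wedding ceremony recording: 21.480 Mbps × 4800 s × 1.03 = 106197.1 Mb
Total: 172244.0 Mb = 21530.5 MB.
At 100 Mbps: 172244.0 / 100 = 1722 s ≈ 28.7 minutes.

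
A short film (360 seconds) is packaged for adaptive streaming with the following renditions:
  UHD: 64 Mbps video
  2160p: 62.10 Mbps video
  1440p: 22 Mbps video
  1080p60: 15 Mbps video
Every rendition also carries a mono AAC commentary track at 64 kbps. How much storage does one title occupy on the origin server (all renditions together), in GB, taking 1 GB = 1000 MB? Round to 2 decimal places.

7.35 GB

Audio: 64 kbps = 0.064 Mbps.
Sum of rendition bitrates: (64+0.064) + (62.10+0.064) + (22+0.064) + (15+0.064) = 163.356 Mbps.
× 360 s = 58,808 Mb = 7,351 MB = 7.351 GB.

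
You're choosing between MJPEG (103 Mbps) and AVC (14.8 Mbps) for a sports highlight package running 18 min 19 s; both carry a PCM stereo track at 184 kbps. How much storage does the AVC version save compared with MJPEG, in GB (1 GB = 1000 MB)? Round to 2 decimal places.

12.12 GB

18 min 19 s = 1099 s
Audio: 184 kbps = 0.184 Mbps.
MJPEG: 103.184 Mbps × 1099 s = 113399.2 Mb = 14.175 GB.
AVC: 14.984 Mbps × 1099 s = 16467.4 Mb = 2.058 GB.
Saving: 14.175 − 2.058 = 12.116 GB.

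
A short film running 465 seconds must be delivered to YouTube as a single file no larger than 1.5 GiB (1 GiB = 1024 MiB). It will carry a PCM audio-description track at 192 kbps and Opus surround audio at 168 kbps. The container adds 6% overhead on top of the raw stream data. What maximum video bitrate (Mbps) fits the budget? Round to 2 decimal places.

25.78 Mbps

Budget: 1.5 GiB = 12884.9 Mb.
Stream payload after overhead: 12884.9 / 1.06 = 12155.6 Mb.
Total bitrate budget: 12155.6 Mb / 465 s = 26.141 Mbps.
Audio total: 192 + 168 = 360 kbps = 0.360 Mbps.
Video: 26.141 − 0.360 = 25.781 Mbps.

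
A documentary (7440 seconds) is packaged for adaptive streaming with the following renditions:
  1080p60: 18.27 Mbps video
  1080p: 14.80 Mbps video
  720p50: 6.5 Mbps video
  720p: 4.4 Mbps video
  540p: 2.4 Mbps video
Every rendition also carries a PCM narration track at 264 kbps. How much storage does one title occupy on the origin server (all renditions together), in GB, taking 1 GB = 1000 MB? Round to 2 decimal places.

Audio: 264 kbps = 0.264 Mbps.
Sum of rendition bitrates: (18.27+0.264) + (14.80+0.264) + (6.5+0.264) + (4.4+0.264) + (2.4+0.264) = 47.690 Mbps.
× 7440 s = 354,814 Mb = 44,352 MB = 44.35 GB.

44.35 GB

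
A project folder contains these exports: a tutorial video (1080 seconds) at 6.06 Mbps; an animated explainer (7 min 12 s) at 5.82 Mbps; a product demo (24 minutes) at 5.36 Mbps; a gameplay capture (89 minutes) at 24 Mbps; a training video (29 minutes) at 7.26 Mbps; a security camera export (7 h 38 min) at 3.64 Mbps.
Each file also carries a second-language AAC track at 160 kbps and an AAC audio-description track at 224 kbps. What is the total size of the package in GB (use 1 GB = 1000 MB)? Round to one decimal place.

Audio total: 160 + 224 = 384 kbps = 0.384 Mbps.
tutorial video: 6.444 Mbps × 1080 s = 6959.5 Mb
animated explainer: 6.204 Mbps × 432 s = 2680.1 Mb
product demo: 5.744 Mbps × 1440 s = 8271.4 Mb
gameplay capture: 24.384 Mbps × 5340 s = 130210.6 Mb
training video: 7.644 Mbps × 1740 s = 13300.6 Mb
security camera export: 4.024 Mbps × 27480 s = 110579.5 Mb
Total: 272001.6 Mb = 34000.2 MB.
= 34.00 GB.

34.0 GB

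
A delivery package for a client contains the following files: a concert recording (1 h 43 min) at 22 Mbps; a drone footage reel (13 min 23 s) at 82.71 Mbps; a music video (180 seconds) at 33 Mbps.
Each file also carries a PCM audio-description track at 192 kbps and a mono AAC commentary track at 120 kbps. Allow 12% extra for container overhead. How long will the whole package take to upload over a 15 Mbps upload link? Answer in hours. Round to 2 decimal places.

Audio total: 192 + 120 = 312 kbps = 0.312 Mbps.
concert recording: 22.312 Mbps × 6180 s × 1.12 = 154434.7 Mb
drone footage reel: 83.022 Mbps × 803 s × 1.12 = 74666.7 Mb
music video: 33.312 Mbps × 180 s × 1.12 = 6715.7 Mb
Total: 235817.1 Mb = 29477.1 MB.
At 15 Mbps: 235817.1 / 15 = 15721 s ≈ 4.37 hours.

4.37 hours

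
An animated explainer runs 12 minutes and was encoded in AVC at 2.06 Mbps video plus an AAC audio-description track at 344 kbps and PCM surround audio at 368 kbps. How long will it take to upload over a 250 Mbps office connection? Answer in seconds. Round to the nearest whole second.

8 seconds

12 min = 720 s
Audio total: 344 + 368 = 712 kbps = 0.712 Mbps.
Total bitrate: 2.772 Mbps.
File: 2.772 Mbps × 720 s = 1995.8 Mb.
At 250 Mbps: 1995.8 / 250 = 8.0 s ≈ 7.98 seconds.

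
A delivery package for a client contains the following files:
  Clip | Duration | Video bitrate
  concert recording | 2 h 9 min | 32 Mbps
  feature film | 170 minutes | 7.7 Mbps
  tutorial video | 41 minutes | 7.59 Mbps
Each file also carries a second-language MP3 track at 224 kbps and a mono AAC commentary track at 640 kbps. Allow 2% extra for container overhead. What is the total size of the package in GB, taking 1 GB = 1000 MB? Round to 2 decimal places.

Audio total: 224 + 640 = 864 kbps = 0.864 Mbps.
concert recording: 32.864 Mbps × 7740 s × 1.02 = 259454.7 Mb
feature film: 8.564 Mbps × 10200 s × 1.02 = 89099.9 Mb
tutorial video: 8.454 Mbps × 2460 s × 1.02 = 21212.8 Mb
Total: 369767.3 Mb = 46220.9 MB.
= 46.22 GB.

46.22 GB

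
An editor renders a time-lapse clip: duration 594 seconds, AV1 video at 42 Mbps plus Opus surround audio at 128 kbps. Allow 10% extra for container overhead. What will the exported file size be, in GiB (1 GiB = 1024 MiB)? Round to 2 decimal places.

Audio: 128 kbps = 0.128 Mbps.
Total bitrate: 42 + 0.128 = 42.128 Mbps.
Stream data: 42.128 Mbps × 594 s = 25024.0 Mb.
With 10% container overhead: ×1.10.
27,526 Mb = 3,440,804,400 bytes ÷ 1,073,741,824 = 3.204 GiB.

3.20 GiB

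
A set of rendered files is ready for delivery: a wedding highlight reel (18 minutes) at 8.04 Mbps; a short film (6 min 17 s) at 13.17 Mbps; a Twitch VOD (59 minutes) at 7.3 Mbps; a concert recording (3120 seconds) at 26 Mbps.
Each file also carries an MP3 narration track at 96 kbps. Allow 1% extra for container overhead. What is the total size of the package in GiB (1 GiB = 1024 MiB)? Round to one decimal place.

Audio: 96 kbps = 0.096 Mbps.
wedding highlight reel: 8.136 Mbps × 1080 s × 1.01 = 8874.7 Mb
short film: 13.266 Mbps × 377 s × 1.01 = 5051.3 Mb
Twitch VOD: 7.396 Mbps × 3540 s × 1.01 = 26443.7 Mb
concert recording: 26.096 Mbps × 3120 s × 1.01 = 82233.7 Mb
Total: 122603.4 Mb = 15325.4 MB.
= 14.27 GiB.

14.3 GiB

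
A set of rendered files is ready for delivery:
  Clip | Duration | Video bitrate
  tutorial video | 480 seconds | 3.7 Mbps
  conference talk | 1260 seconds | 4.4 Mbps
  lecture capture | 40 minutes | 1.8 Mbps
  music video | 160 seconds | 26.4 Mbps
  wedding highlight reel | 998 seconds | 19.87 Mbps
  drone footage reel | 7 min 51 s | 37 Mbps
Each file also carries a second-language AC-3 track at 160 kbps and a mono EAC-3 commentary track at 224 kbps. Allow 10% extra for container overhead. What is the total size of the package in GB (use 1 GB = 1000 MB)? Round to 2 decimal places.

7.61 GB

Audio total: 160 + 224 = 384 kbps = 0.384 Mbps.
tutorial video: 4.084 Mbps × 480 s × 1.10 = 2156.4 Mb
conference talk: 4.784 Mbps × 1260 s × 1.10 = 6630.6 Mb
lecture capture: 2.184 Mbps × 2400 s × 1.10 = 5765.8 Mb
music video: 26.784 Mbps × 160 s × 1.10 = 4714.0 Mb
wedding highlight reel: 20.254 Mbps × 998 s × 1.10 = 22234.8 Mb
drone footage reel: 37.384 Mbps × 471 s × 1.10 = 19368.7 Mb
Total: 60870.2 Mb = 7608.8 MB.
= 7.609 GB.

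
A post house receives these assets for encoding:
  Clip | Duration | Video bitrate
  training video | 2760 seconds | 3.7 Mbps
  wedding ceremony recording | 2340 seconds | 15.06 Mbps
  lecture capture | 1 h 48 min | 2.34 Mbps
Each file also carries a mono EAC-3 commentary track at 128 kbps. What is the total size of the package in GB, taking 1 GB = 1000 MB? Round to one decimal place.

Audio: 128 kbps = 0.128 Mbps.
training video: 3.828 Mbps × 2760 s = 10565.3 Mb
wedding ceremony recording: 15.188 Mbps × 2340 s = 35539.9 Mb
lecture capture: 2.468 Mbps × 6480 s = 15992.6 Mb
Total: 62097.8 Mb = 7762.2 MB.
= 7.762 GB.

7.8 GB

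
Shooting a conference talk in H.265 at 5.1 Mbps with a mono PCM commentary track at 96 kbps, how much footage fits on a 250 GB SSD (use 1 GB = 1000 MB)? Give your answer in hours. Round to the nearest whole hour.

Audio: 96 kbps = 0.096 Mbps.
Total bitrate: 5.1 + 0.096 = 5.196 Mbps.
Capacity: 250 GB = 2,000,000 Mb.
Recording time: 2,000,000 / 5.196 = 384,911 s ≈ 107 hours.

107 hours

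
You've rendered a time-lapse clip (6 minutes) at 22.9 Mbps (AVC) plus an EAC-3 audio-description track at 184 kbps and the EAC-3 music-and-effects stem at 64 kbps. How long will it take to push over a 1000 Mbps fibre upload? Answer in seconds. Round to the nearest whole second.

8 seconds

6 min = 360 s
Audio total: 184 + 64 = 248 kbps = 0.248 Mbps.
Total bitrate: 23.148 Mbps.
File: 23.148 Mbps × 360 s = 8333.3 Mb.
At 1000 Mbps: 8333.3 / 1000 = 8.3 s ≈ 8.33 seconds.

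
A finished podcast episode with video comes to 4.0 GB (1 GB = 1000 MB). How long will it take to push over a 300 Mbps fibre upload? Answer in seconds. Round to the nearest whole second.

107 seconds

File: 4.0 GB = 32000.0 Mb.
At 300 Mbps: 32000.0 / 300 = 106.7 s ≈ 107 seconds.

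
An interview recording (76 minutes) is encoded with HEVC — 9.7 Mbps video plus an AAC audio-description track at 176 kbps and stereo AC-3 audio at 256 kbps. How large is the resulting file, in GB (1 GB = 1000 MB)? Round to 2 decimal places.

5.78 GB

76 min = 4560 s
Audio total: 176 + 256 = 432 kbps = 0.432 Mbps.
Total bitrate: 9.7 + 0.432 = 10.132 Mbps.
Stream data: 10.132 Mbps × 4560 s = 46201.9 Mb.
46,202 Mb ÷ 8 = 5,775 MB → 5.775 GB.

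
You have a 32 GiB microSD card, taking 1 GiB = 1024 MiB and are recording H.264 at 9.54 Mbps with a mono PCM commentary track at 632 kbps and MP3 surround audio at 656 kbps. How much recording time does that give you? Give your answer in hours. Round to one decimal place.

7.1 hours

Audio total: 632 + 656 = 1288 kbps = 1.288 Mbps.
Total bitrate: 9.54 + 1.288 = 10.828 Mbps.
Capacity: 32 GiB = 274,878 Mb.
Recording time: 274,878 / 10.828 = 25,386 s ≈ 7.05 hours.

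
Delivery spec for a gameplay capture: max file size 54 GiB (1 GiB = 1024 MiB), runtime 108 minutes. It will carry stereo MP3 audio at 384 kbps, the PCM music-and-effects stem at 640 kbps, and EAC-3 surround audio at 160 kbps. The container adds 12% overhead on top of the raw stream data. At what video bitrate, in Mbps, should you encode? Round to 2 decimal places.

62.73 Mbps

Budget: 54 GiB = 463856.5 Mb.
Stream payload after overhead: 463856.5 / 1.12 = 414157.6 Mb.
108 min = 6480 s
Total bitrate budget: 414157.6 Mb / 6480 s = 63.913 Mbps.
Audio total: 384 + 640 + 160 = 1184 kbps = 1.184 Mbps.
Video: 63.913 − 1.184 = 62.729 Mbps.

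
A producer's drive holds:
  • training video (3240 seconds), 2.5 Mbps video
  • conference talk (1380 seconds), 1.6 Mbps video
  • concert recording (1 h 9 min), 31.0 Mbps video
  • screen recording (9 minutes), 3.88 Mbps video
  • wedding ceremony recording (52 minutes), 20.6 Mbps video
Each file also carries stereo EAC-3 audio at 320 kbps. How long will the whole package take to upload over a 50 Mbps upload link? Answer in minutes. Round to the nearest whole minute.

70 minutes

Audio: 320 kbps = 0.320 Mbps.
training video: 2.820 Mbps × 3240 s = 9136.8 Mb
conference talk: 1.920 Mbps × 1380 s = 2649.6 Mb
concert recording: 31.320 Mbps × 4140 s = 129664.8 Mb
screen recording: 4.200 Mbps × 540 s = 2268.0 Mb
wedding ceremony recording: 20.920 Mbps × 3120 s = 65270.4 Mb
Total: 208989.6 Mb = 26123.7 MB.
At 50 Mbps: 208989.6 / 50 = 4180 s ≈ 69.7 minutes.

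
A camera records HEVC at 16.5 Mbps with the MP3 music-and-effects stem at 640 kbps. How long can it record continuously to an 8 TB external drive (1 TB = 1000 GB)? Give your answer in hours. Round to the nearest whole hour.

Audio: 640 kbps = 0.640 Mbps.
Total bitrate: 16.5 + 0.640 = 17.140 Mbps.
Capacity: 8 TB = 64,000,000 Mb.
Recording time: 64,000,000 / 17.140 = 3,733,956 s ≈ 1,037 hours.

1037 hours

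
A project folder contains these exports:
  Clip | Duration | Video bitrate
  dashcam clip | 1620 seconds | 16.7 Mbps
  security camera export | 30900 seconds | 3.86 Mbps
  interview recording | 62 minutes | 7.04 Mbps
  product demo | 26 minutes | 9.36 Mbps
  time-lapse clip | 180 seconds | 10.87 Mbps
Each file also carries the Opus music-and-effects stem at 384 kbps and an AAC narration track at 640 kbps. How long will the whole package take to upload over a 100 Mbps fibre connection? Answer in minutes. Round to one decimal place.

Audio total: 384 + 640 = 1024 kbps = 1.024 Mbps.
dashcam clip: 17.724 Mbps × 1620 s = 28712.9 Mb
security camera export: 4.884 Mbps × 30900 s = 150915.6 Mb
interview recording: 8.064 Mbps × 3720 s = 29998.1 Mb
product demo: 10.384 Mbps × 1560 s = 16199.0 Mb
time-lapse clip: 11.894 Mbps × 180 s = 2140.9 Mb
Total: 227966.5 Mb = 28495.8 MB.
At 100 Mbps: 227966.5 / 100 = 2280 s ≈ 38 minutes.

38.0 minutes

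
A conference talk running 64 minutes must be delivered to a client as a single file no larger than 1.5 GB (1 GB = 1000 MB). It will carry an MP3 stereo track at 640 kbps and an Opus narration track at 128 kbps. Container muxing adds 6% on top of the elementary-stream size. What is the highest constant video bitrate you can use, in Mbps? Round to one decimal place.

2.2 Mbps

Budget: 1.5 GB = 12000.0 Mb.
Stream payload after overhead: 12000.0 / 1.06 = 11320.8 Mb.
64 min = 3840 s
Total bitrate budget: 11320.8 Mb / 3840 s = 2.948 Mbps.
Audio total: 640 + 128 = 768 kbps = 0.768 Mbps.
Video: 2.948 − 0.768 = 2.180 Mbps.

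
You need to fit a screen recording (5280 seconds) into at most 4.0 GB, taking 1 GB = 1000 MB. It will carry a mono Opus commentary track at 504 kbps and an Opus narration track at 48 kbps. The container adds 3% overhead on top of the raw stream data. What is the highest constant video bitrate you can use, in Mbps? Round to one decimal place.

Budget: 4.0 GB = 32000.0 Mb.
Stream payload after overhead: 32000.0 / 1.03 = 31068.0 Mb.
Total bitrate budget: 31068.0 Mb / 5280 s = 5.884 Mbps.
Audio total: 504 + 48 = 552 kbps = 0.552 Mbps.
Video: 5.884 − 0.552 = 5.332 Mbps.

5.3 Mbps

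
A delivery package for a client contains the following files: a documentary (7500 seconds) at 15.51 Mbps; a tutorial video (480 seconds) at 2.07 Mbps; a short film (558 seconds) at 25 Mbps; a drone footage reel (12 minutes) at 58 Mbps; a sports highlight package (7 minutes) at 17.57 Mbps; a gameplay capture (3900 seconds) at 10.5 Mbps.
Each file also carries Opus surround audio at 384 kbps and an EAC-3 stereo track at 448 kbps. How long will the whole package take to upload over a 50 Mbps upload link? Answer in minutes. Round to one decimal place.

77.6 minutes

Audio total: 384 + 448 = 832 kbps = 0.832 Mbps.
documentary: 16.342 Mbps × 7500 s = 122565.0 Mb
tutorial video: 2.902 Mbps × 480 s = 1393.0 Mb
short film: 25.832 Mbps × 558 s = 14414.3 Mb
drone footage reel: 58.832 Mbps × 720 s = 42359.0 Mb
sports highlight package: 18.402 Mbps × 420 s = 7728.8 Mb
gameplay capture: 11.332 Mbps × 3900 s = 44194.8 Mb
Total: 232654.9 Mb = 29081.9 MB.
At 50 Mbps: 232654.9 / 50 = 4653 s ≈ 77.6 minutes.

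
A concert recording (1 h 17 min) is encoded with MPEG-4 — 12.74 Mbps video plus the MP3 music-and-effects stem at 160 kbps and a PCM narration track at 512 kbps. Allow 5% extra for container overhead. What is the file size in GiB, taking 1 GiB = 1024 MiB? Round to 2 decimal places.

1 h 17 min = 77 min = 4620 s
Audio total: 160 + 512 = 672 kbps = 0.672 Mbps.
Total bitrate: 12.74 + 0.672 = 13.412 Mbps.
Stream data: 13.412 Mbps × 4620 s = 61963.4 Mb.
With 5% container overhead: ×1.05.
65,062 Mb = 8,132,701,500 bytes ÷ 1,073,741,824 = 7.574 GiB.

7.57 GiB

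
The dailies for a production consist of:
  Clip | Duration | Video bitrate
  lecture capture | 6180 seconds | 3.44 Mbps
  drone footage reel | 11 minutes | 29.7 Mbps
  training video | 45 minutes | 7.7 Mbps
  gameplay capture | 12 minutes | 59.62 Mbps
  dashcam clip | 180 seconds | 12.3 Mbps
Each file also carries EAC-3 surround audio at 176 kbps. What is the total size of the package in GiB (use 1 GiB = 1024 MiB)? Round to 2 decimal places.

Audio: 176 kbps = 0.176 Mbps.
lecture capture: 3.616 Mbps × 6180 s = 22346.9 Mb
drone footage reel: 29.876 Mbps × 660 s = 19718.2 Mb
training video: 7.876 Mbps × 2700 s = 21265.2 Mb
gameplay capture: 59.796 Mbps × 720 s = 43053.1 Mb
dashcam clip: 12.476 Mbps × 180 s = 2245.7 Mb
Total: 108629.0 Mb = 13578.6 MB.
= 12.65 GiB.

12.65 GiB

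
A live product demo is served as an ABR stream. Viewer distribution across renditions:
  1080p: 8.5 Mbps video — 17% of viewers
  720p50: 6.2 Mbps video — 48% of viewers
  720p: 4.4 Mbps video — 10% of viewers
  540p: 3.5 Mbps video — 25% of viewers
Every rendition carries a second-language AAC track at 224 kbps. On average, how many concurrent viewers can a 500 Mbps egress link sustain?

83

Audio: 224 kbps = 0.224 Mbps.
Average per-viewer bitrate: 0.17×8.724 + 0.48×6.424 + 0.10×4.624 + 0.25×3.724 = 5.960 Mbps.
500 Mbps = 500.0 Mbps; 500.0 / 5.960 = 83.89 → 83.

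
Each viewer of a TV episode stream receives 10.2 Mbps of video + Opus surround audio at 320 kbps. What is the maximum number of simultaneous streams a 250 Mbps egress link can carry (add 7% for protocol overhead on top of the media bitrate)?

22

Audio: 320 kbps = 0.320 Mbps.
Per-viewer media rate: 10.520 Mbps.
On the wire with 7% overhead: 11.256 Mbps.
250 Mbps = 250.0 Mbps; 250.0 / 11.256 = 22.21 → 22 viewers.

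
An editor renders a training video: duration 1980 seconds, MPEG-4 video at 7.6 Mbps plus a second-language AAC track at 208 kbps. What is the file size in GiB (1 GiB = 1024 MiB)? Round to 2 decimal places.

Audio: 208 kbps = 0.208 Mbps.
Total bitrate: 7.6 + 0.208 = 7.808 Mbps.
Stream data: 7.808 Mbps × 1980 s = 15459.8 Mb.
15,460 Mb = 1,932,480,000 bytes ÷ 1,073,741,824 = 1.800 GiB.

1.80 GiB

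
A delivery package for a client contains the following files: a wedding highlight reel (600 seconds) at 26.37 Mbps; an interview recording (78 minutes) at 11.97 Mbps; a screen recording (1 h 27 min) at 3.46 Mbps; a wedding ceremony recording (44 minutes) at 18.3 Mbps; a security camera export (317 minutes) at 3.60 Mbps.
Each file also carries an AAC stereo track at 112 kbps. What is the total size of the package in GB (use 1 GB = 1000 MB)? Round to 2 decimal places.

Audio: 112 kbps = 0.112 Mbps.
wedding highlight reel: 26.482 Mbps × 600 s = 15889.2 Mb
interview recording: 12.082 Mbps × 4680 s = 56543.8 Mb
screen recording: 3.572 Mbps × 5220 s = 18645.8 Mb
wedding ceremony recording: 18.412 Mbps × 2640 s = 48607.7 Mb
security camera export: 3.712 Mbps × 19020 s = 70602.2 Mb
Total: 210288.7 Mb = 26286.1 MB.
= 26.29 GB.

26.29 GB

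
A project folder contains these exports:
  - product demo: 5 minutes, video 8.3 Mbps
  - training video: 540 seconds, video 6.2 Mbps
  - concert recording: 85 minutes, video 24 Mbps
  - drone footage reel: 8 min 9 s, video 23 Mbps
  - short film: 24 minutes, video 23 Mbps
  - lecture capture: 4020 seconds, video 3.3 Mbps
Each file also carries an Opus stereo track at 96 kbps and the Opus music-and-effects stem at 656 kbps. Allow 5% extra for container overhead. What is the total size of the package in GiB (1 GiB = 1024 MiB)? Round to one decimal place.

Audio total: 96 + 656 = 752 kbps = 0.752 Mbps.
product demo: 9.052 Mbps × 300 s × 1.05 = 2851.4 Mb
training video: 6.952 Mbps × 540 s × 1.05 = 3941.8 Mb
concert recording: 24.752 Mbps × 5100 s × 1.05 = 132547.0 Mb
drone footage reel: 23.752 Mbps × 489 s × 1.05 = 12195.5 Mb
short film: 23.752 Mbps × 1440 s × 1.05 = 35913.0 Mb
lecture capture: 4.052 Mbps × 4020 s × 1.05 = 17103.5 Mb
Total: 204552.1 Mb = 25569.0 MB.
= 23.81 GiB.

23.8 GiB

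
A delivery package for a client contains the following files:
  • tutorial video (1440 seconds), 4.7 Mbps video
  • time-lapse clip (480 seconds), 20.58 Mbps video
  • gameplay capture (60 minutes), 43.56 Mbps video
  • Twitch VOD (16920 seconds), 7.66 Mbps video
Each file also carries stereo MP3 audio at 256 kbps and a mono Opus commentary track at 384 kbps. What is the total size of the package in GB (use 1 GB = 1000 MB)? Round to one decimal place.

39.7 GB

Audio total: 256 + 384 = 640 kbps = 0.640 Mbps.
tutorial video: 5.340 Mbps × 1440 s = 7689.6 Mb
time-lapse clip: 21.220 Mbps × 480 s = 10185.6 Mb
gameplay capture: 44.200 Mbps × 3600 s = 159120.0 Mb
Twitch VOD: 8.300 Mbps × 16920 s = 140436.0 Mb
Total: 317431.2 Mb = 39678.9 MB.
= 39.68 GB.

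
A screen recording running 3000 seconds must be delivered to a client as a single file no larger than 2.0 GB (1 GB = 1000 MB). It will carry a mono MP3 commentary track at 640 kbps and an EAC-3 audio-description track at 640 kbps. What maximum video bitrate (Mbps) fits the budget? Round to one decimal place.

4.1 Mbps

Budget: 2.0 GB = 16000.0 Mb.
Total bitrate budget: 16000.0 Mb / 3000 s = 5.333 Mbps.
Audio total: 640 + 640 = 1280 kbps = 1.280 Mbps.
Video: 5.333 − 1.280 = 4.053 Mbps.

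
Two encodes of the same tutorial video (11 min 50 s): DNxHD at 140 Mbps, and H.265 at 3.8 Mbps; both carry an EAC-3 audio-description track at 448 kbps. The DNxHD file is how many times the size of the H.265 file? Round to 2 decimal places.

33.06

11 min 50 s = 710 s
Audio: 448 kbps = 0.448 Mbps.
DNxHD: 140.448 Mbps × 710 s = 99718.1 Mb = 12.465 GB.
H.265: 4.248 Mbps × 710 s = 3016.1 Mb = 0.377 GB.
Ratio: 12.465 / 0.377 = 33.062.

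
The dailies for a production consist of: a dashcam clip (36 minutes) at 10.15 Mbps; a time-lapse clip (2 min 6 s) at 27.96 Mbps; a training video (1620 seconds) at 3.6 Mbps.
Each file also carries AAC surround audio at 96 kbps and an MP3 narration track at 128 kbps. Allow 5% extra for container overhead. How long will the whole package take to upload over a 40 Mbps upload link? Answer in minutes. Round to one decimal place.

14.1 minutes

Audio total: 96 + 128 = 224 kbps = 0.224 Mbps.
dashcam clip: 10.374 Mbps × 2160 s × 1.05 = 23528.2 Mb
time-lapse clip: 28.184 Mbps × 126 s × 1.05 = 3728.7 Mb
training video: 3.824 Mbps × 1620 s × 1.05 = 6504.6 Mb
Total: 33761.6 Mb = 4220.2 MB.
At 40 Mbps: 33761.6 / 40 = 844 s ≈ 14.1 minutes.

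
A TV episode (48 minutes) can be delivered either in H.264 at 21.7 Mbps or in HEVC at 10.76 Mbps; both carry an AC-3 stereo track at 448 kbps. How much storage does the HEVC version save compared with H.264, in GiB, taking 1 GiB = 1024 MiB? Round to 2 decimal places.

3.67 GiB

48 min = 2880 s
Audio: 448 kbps = 0.448 Mbps.
H.264: 22.148 Mbps × 2880 s = 63786.2 Mb = 7.426 GiB.
HEVC: 11.208 Mbps × 2880 s = 32279.0 Mb = 3.758 GiB.
Saving: 7.426 − 3.758 = 3.668 GiB.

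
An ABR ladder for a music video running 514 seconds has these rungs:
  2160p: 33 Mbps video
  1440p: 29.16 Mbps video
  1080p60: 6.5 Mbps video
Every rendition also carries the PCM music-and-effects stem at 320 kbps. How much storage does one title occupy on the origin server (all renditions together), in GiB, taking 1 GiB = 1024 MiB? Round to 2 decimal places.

Audio: 320 kbps = 0.320 Mbps.
Sum of rendition bitrates: (33+0.320) + (29.16+0.320) + (6.5+0.320) = 69.620 Mbps.
× 514 s = 35,785 Mb = 4,473 MB = 4.166 GiB.

4.17 GiB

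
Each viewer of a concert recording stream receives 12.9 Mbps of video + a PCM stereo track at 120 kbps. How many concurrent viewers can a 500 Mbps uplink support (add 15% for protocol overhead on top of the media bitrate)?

33

Audio: 120 kbps = 0.120 Mbps.
Per-viewer media rate: 13.020 Mbps.
On the wire with 15% overhead: 14.973 Mbps.
500 Mbps = 500.0 Mbps; 500.0 / 14.973 = 33.39 → 33 viewers.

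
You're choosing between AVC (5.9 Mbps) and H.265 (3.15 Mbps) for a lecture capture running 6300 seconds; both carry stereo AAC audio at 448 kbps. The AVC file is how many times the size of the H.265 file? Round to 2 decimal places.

Audio: 448 kbps = 0.448 Mbps.
AVC: 6.348 Mbps × 6300 s = 39992.4 Mb = 4.999 GB.
H.265: 3.598 Mbps × 6300 s = 22667.4 Mb = 2.833 GB.
Ratio: 4.999 / 2.833 = 1.764.

1.76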